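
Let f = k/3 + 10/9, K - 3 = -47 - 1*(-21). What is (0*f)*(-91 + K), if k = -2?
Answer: 0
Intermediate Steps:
K = -23 (K = 3 + (-47 - 1*(-21)) = 3 + (-47 + 21) = 3 - 26 = -23)
f = 4/9 (f = -2/3 + 10/9 = 4/9 ≈ 0.44444)
(0*f)*(-91 + K) = (0*(4/9))*(-91 - 23) = 0*(-114) = 0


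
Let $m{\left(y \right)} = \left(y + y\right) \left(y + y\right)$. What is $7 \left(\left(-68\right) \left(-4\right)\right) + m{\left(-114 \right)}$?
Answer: $53888$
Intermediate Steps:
$m{\left(y \right)} = 4 y^{2}$ ($m{\left(y \right)} = 2 y 2 y = 4 y^{2}$)
$7 \left(\left(-68\right) \left(-4\right)\right) + m{\left(-114 \right)} = 7 \left(\left(-68\right) \left(-4\right)\right) + 4 \left(-114\right)^{2} = 7 \cdot 272 + 4 \cdot 12996 = 1904 + 51984 = 53888$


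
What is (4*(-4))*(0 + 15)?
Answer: -240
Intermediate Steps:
(4*(-4))*(0 + 15) = -16*15 = -240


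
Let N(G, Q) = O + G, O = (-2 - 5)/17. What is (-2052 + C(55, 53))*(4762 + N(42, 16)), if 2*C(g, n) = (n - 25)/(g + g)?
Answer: -9215688833/935 ≈ -9.8564e+6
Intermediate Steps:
O = -7/17 (O = -7*1/17 = -7/17 ≈ -0.41176)
C(g, n) = (-25 + n)/(4*g) (C(g, n) = ((n - 25)/(g + g))/2 = ((-25 + n)/((2*g)))/2 = ((-25 + n)*(1/(2*g)))/2 = ((-25 + n)/(2*g))/2 = (-25 + n)/(4*g))
N(G, Q) = -7/17 + G
(-2052 + C(55, 53))*(4762 + N(42, 16)) = (-2052 + (1/4)*(-25 + 53)/55)*(4762 + (-7/17 + 42)) = (-2052 + (1/4)*(1/55)*28)*(4762 + 707/17) = (-2052 + 7/55)*(81661/17) = -112853/55*81661/17 = -9215688833/935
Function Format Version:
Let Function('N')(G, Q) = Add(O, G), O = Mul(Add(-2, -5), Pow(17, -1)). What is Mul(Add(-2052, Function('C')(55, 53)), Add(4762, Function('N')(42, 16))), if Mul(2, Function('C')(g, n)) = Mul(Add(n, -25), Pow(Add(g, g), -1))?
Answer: Rational(-9215688833, 935) ≈ -9.8564e+6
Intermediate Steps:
O = Rational(-7, 17) (O = Mul(-7, Rational(1, 17)) = Rational(-7, 17) ≈ -0.41176)
Function('C')(g, n) = Mul(Rational(1, 4), Pow(g, -1), Add(-25, n)) (Function('C')(g, n) = Mul(Rational(1, 2), Mul(Add(n, -25), Pow(Add(g, g), -1))) = Mul(Rational(1, 2), Mul(Add(-25, n), Pow(Mul(2, g), -1))) = Mul(Rational(1, 2), Mul(Add(-25, n), Mul(Rational(1, 2), Pow(g, -1)))) = Mul(Rational(1, 2), Mul(Rational(1, 2), Pow(g, -1), Add(-25, n))) = Mul(Rational(1, 4), Pow(g, -1), Add(-25, n)))
Function('N')(G, Q) = Add(Rational(-7, 17), G)
Mul(Add(-2052, Function('C')(55, 53)), Add(4762, Function('N')(42, 16))) = Mul(Add(-2052, Mul(Rational(1, 4), Pow(55, -1), Add(-25, 53))), Add(4762, Add(Rational(-7, 17), 42))) = Mul(Add(-2052, Mul(Rational(1, 4), Rational(1, 55), 28)), Add(4762, Rational(707, 17))) = Mul(Add(-2052, Rational(7, 55)), Rational(81661, 17)) = Mul(Rational(-112853, 55), Rational(81661, 17)) = Rational(-9215688833, 935)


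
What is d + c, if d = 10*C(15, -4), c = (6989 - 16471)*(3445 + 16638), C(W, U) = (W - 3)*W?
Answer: -190425206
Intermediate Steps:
C(W, U) = W*(-3 + W) (C(W, U) = (-3 + W)*W = W*(-3 + W))
c = -190427006 (c = -9482*20083 = -190427006)
d = 1800 (d = 10*(15*(-3 + 15)) = 10*(15*12) = 10*180 = 1800)
d + c = 1800 - 190427006 = -190425206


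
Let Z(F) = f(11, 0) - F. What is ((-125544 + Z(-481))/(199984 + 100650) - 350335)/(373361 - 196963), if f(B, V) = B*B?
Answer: -26330684333/13257809083 ≈ -1.9861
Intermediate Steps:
f(B, V) = B**2
Z(F) = 121 - F (Z(F) = 11**2 - F = 121 - F)
((-125544 + Z(-481))/(199984 + 100650) - 350335)/(373361 - 196963) = ((-125544 + (121 - 1*(-481)))/(199984 + 100650) - 350335)/(373361 - 196963) = ((-125544 + (121 + 481))/300634 - 350335)/176398 = ((-125544 + 602)*(1/300634) - 350335)*(1/176398) = (-124942*1/300634 - 350335)*(1/176398) = (-62471/150317 - 350335)*(1/176398) = -52661368666/150317*1/176398 = -26330684333/13257809083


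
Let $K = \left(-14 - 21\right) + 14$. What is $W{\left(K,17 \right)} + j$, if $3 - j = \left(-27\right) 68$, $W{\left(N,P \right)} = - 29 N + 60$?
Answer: $2508$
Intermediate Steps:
$K = -21$ ($K = \left(-14 - 21\right) + 14 = -35 + 14 = -21$)
$W{\left(N,P \right)} = 60 - 29 N$
$j = 1839$ ($j = 3 - \left(-27\right) 68 = 3 - -1836 = 3 + 1836 = 1839$)
$W{\left(K,17 \right)} + j = \left(60 - -609\right) + 1839 = \left(60 + 609\right) + 1839 = 669 + 1839 = 2508$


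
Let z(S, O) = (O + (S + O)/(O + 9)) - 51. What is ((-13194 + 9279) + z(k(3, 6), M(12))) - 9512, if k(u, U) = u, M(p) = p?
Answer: -94257/7 ≈ -13465.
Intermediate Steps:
z(S, O) = -51 + O + (O + S)/(9 + O) (z(S, O) = (O + (O + S)/(9 + O)) - 51 = -51 + O + (O + S)/(9 + O))
((-13194 + 9279) + z(k(3, 6), M(12))) - 9512 = ((-13194 + 9279) + (-459 + 3 + 12**2 - 41*12)/(9 + 12)) - 9512 = (-3915 + (-459 + 3 + 144 - 492)/21) - 9512 = (-3915 + (1/21)*(-804)) - 9512 = (-3915 - 268/7) - 9512 = -27673/7 - 9512 = -94257/7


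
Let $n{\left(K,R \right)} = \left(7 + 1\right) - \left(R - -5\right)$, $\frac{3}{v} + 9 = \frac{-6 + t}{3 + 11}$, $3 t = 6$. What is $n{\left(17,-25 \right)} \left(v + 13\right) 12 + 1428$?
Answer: $\frac{369684}{65} \approx 5687.4$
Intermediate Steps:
$t = 2$ ($t = \frac{1}{3} \cdot 6 = 2$)
$v = - \frac{21}{65}$ ($v = \frac{3}{-9 + \frac{-6 + 2}{3 + 11}} = \frac{3}{-9 - \frac{4}{14}} = \frac{3}{-9 - \frac{2}{7}} = \frac{3}{- \frac{65}{7}} = 3 \left(- \frac{7}{65}\right) = - \frac{21}{65} \approx -0.32308$)
$n{\left(K,R \right)} = 3 - R$ ($n{\left(K,R \right)} = 8 - \left(R + 5\right) = 8 - \left(5 + R\right) = 3 - R$)
$n{\left(17,-25 \right)} \left(v + 13\right) 12 + 1428 = \left(3 - -25\right) \left(- \frac{21}{65} + 13\right) 12 + 1428 = \left(3 + 25\right) \frac{824}{65} \cdot 12 + 1428 = 28 \cdot \frac{9888}{65} + 1428 = \frac{276864}{65} + 1428 = \frac{369684}{65}$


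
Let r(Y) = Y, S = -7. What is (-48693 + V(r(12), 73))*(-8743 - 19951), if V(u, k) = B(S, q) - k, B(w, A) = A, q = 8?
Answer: 1399062052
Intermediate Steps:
V(u, k) = 8 - k
(-48693 + V(r(12), 73))*(-8743 - 19951) = (-48693 + (8 - 1*73))*(-8743 - 19951) = (-48693 + (8 - 73))*(-28694) = (-48693 - 65)*(-28694) = -48758*(-28694) = 1399062052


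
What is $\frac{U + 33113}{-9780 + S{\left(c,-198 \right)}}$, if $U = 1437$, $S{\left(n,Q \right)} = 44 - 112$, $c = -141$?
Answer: $- \frac{17275}{4924} \approx -3.5083$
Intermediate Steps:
$S{\left(n,Q \right)} = -68$
$\frac{U + 33113}{-9780 + S{\left(c,-198 \right)}} = \frac{1437 + 33113}{-9780 - 68} = \frac{34550}{-9848} = 34550 \left(- \frac{1}{9848}\right) = - \frac{17275}{4924}$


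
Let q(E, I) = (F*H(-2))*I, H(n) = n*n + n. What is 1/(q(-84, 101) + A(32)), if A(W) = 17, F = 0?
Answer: 1/17 ≈ 0.058824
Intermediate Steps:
H(n) = n + n² (H(n) = n² + n = n + n²)
q(E, I) = 0 (q(E, I) = (0*(-2*(1 - 2)))*I = (0*(-2*(-1)))*I = (0*2)*I = 0*I = 0)
1/(q(-84, 101) + A(32)) = 1/(0 + 17) = 1/17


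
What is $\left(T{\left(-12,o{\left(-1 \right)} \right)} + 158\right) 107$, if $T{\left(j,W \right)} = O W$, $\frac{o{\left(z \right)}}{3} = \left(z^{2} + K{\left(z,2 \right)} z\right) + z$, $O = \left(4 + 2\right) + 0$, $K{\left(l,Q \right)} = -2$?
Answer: $20758$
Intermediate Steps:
$O = 6$ ($O = 6 + 0 = 6$)
$o{\left(z \right)} = - 3 z + 3 z^{2}$ ($o{\left(z \right)} = 3 \left(\left(z^{2} - 2 z\right) + z\right) = 3 \left(z^{2} - z\right) = - 3 z + 3 z^{2}$)
$T{\left(j,W \right)} = 6 W$
$\left(T{\left(-12,o{\left(-1 \right)} \right)} + 158\right) 107 = \left(6 \cdot 3 \left(-1\right) \left(-1 - 1\right) + 158\right) 107 = \left(6 \cdot 3 \left(-1\right) \left(-2\right) + 158\right) 107 = \left(6 \cdot 6 + 158\right) 107 = \left(36 + 158\right) 107 = 194 \cdot 107 = 20758$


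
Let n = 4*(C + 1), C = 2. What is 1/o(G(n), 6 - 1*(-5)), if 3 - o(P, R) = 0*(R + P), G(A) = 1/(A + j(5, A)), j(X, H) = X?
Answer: ⅓ ≈ 0.33333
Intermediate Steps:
n = 12 (n = 4*(2 + 1) = 4*3 = 12)
G(A) = 1/(5 + A) (G(A) = 1/(A + 5) = 1/(5 + A))
o(P, R) = 3 (o(P, R) = 3 - 0*(R + P) = 3 - 0*(P + R) = 3 - 1*0 = 3 + 0 = 3)
1/o(G(n), 6 - 1*(-5)) = 1/3 = ⅓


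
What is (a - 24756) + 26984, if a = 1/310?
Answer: 690681/310 ≈ 2228.0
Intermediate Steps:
a = 1/310 ≈ 0.0032258
(a - 24756) + 26984 = (1/310 - 24756) + 26984 = -7674359/310 + 26984 = 690681/310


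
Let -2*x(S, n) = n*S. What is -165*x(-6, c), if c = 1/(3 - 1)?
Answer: -495/2 ≈ -247.50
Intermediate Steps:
c = 1/2 ≈ 0.50000
x(S, n) = -S*n/2 (x(S, n) = -n*S/2 = -S*n/2)
-165*x(-6, c) = -(-165)*(-6)/(2*2) = -165*3/2 = -495/2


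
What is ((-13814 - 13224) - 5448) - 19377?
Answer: -51863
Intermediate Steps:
((-13814 - 13224) - 5448) - 19377 = (-27038 - 5448) - 19377 = -32486 - 19377 = -51863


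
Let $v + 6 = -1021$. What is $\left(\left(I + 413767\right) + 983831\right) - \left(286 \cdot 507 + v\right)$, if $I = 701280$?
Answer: $1954903$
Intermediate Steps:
$v = -1027$ ($v = -6 - 1021 = -1027$)
$\left(\left(I + 413767\right) + 983831\right) - \left(286 \cdot 507 + v\right) = \left(\left(701280 + 413767\right) + 983831\right) - \left(286 \cdot 507 - 1027\right) = \left(1115047 + 983831\right) - \left(145002 - 1027\right) = 2098878 - 143975 = 1954903$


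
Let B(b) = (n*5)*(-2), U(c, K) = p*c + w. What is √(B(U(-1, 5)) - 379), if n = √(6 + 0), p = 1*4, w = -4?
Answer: √(-379 - 10*√6) ≈ 20.087*I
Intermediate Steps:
p = 4
n = √6 ≈ 2.4495
U(c, K) = -4 + 4*c (U(c, K) = 4*c - 4 = -4 + 4*c)
B(b) = -10*√6 (B(b) = (√6*5)*(-2) = (5*√6)*(-2) = -10*√6)
√(B(U(-1, 5)) - 379) = √(-10*√6 - 379) = √(-379 - 10*√6)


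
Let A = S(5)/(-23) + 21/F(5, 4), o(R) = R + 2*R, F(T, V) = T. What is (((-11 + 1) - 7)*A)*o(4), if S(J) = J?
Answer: -93432/115 ≈ -812.45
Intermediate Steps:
o(R) = 3*R
A = 458/115 (A = 5/(-23) + 21/5 = 5*(-1/23) + 21*(1/5) = -5/23 + 21/5 = 458/115 ≈ 3.9826)
(((-11 + 1) - 7)*A)*o(4) = (((-11 + 1) - 7)*(458/115))*(3*4) = ((-10 - 7)*(458/115))*12 = -17*458/115*12 = -7786/115*12 = -93432/115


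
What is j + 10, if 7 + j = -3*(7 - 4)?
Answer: -6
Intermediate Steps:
j = -16 (j = -7 - 3*(7 - 4) = -7 - 3*3 = -7 - 9 = -16)
j + 10 = -16 + 10 = -6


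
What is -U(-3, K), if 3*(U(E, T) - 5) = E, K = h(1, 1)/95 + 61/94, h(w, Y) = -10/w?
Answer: -4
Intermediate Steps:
K = 971/1786 (K = -10/1/95 + 61/94 = -10*1*(1/95) + 61*(1/94) = -10*1/95 + 61/94 = -2/19 + 61/94 = 971/1786 ≈ 0.54367)
U(E, T) = 5 + E/3
-U(-3, K) = -(5 + (⅓)*(-3)) = -(5 - 1) = -1*4 = -4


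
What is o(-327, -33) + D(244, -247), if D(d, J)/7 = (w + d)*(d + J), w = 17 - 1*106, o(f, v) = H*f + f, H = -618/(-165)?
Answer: -264372/55 ≈ -4806.8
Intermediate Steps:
H = 206/55 (H = -618*(-1/165) = 206/55 ≈ 3.7455)
o(f, v) = 261*f/55 (o(f, v) = 206*f/55 + f = 261*f/55)
w = -89 (w = 17 - 106 = -89)
D(d, J) = 7*(-89 + d)*(J + d) (D(d, J) = 7*((-89 + d)*(d + J)) = 7*((-89 + d)*(J + d)) = 7*(-89 + d)*(J + d))
o(-327, -33) + D(244, -247) = (261/55)*(-327) + (-623*(-247) - 623*244 + 7*244² + 7*(-247)*244) = -85347/55 + (153881 - 152012 + 7*59536 - 421876) = -85347/55 + (153881 - 152012 + 416752 - 421876) = -85347/55 - 3255 = -264372/55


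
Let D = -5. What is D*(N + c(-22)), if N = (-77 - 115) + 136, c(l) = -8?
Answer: 320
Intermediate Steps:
N = -56 (N = -192 + 136 = -56)
D*(N + c(-22)) = -5*(-56 - 8) = -5*(-64) = 320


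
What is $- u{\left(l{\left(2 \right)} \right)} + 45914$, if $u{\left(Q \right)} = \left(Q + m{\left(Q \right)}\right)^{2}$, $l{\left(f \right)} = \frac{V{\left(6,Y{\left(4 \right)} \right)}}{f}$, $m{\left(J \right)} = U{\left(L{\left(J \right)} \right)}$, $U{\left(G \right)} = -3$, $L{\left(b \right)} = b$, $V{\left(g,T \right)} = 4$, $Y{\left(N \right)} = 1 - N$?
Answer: $45913$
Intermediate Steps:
$m{\left(J \right)} = -3$
$l{\left(f \right)} = \frac{4}{f}$
$u{\left(Q \right)} = \left(-3 + Q\right)^{2}$ ($u{\left(Q \right)} = \left(Q - 3\right)^{2} = \left(-3 + Q\right)^{2}$)
$- u{\left(l{\left(2 \right)} \right)} + 45914 = - \left(-3 + \frac{4}{2}\right)^{2} + 45914 = - \left(-3 + 4 \cdot \frac{1}{2}\right)^{2} + 45914 = - \left(-3 + 2\right)^{2} + 45914 = - \left(-1\right)^{2} + 45914 = \left(-1\right) 1 + 45914 = -1 + 45914 = 45913$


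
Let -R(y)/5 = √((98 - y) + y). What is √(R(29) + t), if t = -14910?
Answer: √(-14910 - 35*√2) ≈ 122.31*I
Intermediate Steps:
R(y) = -35*√2 (R(y) = -5*√((98 - y) + y) = -35*√2)
√(R(29) + t) = √(-35*√2 - 14910) = √(-14910 - 35*√2)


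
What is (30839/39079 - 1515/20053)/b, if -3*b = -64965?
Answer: 559209782/16969966454485 ≈ 3.2953e-5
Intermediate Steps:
b = 21655 (b = -⅓*(-64965) = 21655)
(30839/39079 - 1515/20053)/b = (30839/39079 - 1515/20053)/21655 = (30839*(1/39079) - 1515*1/20053)*(1/21655) = (30839/39079 - 1515/20053)*(1/21655) = (559209782/783651187)*(1/21655) = 559209782/16969966454485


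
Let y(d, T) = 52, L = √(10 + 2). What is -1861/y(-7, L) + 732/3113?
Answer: -5755229/161876 ≈ -35.553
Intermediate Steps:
L = 2*√3 (L = √12 = 2*√3 ≈ 3.4641)
-1861/y(-7, L) + 732/3113 = -1861/52 + 732/3113 = -5755229/161876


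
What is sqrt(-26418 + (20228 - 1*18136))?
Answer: I*sqrt(24326) ≈ 155.97*I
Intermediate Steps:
sqrt(-26418 + (20228 - 1*18136)) = sqrt(-26418 + (20228 - 18136)) = sqrt(-26418 + 2092) = sqrt(-24326) = I*sqrt(24326)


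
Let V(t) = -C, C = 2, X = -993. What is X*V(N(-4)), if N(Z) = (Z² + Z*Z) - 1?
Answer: 1986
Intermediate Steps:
N(Z) = -1 + 2*Z² (N(Z) = (Z² + Z²) - 1 = 2*Z² - 1 = -1 + 2*Z²)
V(t) = -2 (V(t) = -1*2 = -2)
X*V(N(-4)) = -993*(-2) = 1986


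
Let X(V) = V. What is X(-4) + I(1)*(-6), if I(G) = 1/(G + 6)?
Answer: -34/7 ≈ -4.8571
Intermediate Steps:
I(G) = 1/(6 + G)
X(-4) + I(1)*(-6) = -4 - 6/(6 + 1) = -4 - 6/7 = -34/7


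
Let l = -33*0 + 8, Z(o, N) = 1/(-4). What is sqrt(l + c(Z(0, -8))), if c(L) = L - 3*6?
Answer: I*sqrt(41)/2 ≈ 3.2016*I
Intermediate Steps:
Z(o, N) = -1/4
c(L) = -18 + L (c(L) = L - 18 = -18 + L)
l = 8 (l = 0 + 8 = 8)
sqrt(l + c(Z(0, -8))) = sqrt(8 + (-18 - 1/4)) = sqrt(8 - 73/4) = sqrt(-41/4) = I*sqrt(41)/2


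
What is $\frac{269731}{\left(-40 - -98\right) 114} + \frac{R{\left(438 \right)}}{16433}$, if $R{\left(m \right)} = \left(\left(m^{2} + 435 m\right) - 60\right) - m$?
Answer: $\frac{6957453635}{108654996} \approx 64.032$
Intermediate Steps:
$R{\left(m \right)} = -60 + m^{2} + 434 m$ ($R{\left(m \right)} = \left(-60 + m^{2} + 435 m\right) - m = -60 + m^{2} + 434 m$)
$\frac{269731}{\left(-40 - -98\right) 114} + \frac{R{\left(438 \right)}}{16433} = \frac{269731}{\left(-40 - -98\right) 114} + \frac{-60 + 438^{2} + 434 \cdot 438}{16433} = \frac{269731}{\left(-40 + \left(-25 + 123\right)\right) 114} + \left(-60 + 191844 + 190092\right) \frac{1}{16433} = \frac{269731}{\left(-40 + 98\right) 114} + 381876 \cdot \frac{1}{16433} = \frac{269731}{58 \cdot 114} + \frac{381876}{16433} = \frac{269731}{6612} + \frac{381876}{16433} = \frac{6957453635}{108654996}$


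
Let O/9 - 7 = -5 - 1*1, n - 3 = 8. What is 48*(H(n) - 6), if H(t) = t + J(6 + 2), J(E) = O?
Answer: 672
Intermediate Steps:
n = 11 (n = 3 + 8 = 11)
O = 9 (O = 63 + 9*(-5 - 1*1) = 63 + 9*(-5 - 1) = 63 + 9*(-6) = 63 - 54 = 9)
J(E) = 9
H(t) = 9 + t (H(t) = t + 9 = 9 + t)
48*(H(n) - 6) = 48*((9 + 11) - 6) = 48*(20 - 6) = 48*14 = 672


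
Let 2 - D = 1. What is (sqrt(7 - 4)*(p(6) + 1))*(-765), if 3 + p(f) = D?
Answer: 765*sqrt(3) ≈ 1325.0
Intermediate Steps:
D = 1 (D = 2 - 1*1 = 2 - 1 = 1)
p(f) = -2 (p(f) = -3 + 1 = -2)
(sqrt(7 - 4)*(p(6) + 1))*(-765) = (sqrt(7 - 4)*(-2 + 1))*(-765) = (sqrt(3)*(-1))*(-765) = -sqrt(3)*(-765) = 765*sqrt(3)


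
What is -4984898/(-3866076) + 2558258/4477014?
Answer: 894663277505/480791010474 ≈ 1.8608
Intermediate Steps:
-4984898/(-3866076) + 2558258/4477014 = -4984898*(-1/3866076) + 2558258*(1/4477014) = 2492449/1933038 + 1279129/2238507 = 894663277505/480791010474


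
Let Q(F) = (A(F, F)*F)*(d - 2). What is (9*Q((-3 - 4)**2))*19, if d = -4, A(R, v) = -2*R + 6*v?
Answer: -9853704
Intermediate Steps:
Q(F) = -24*F**2 (Q(F) = ((-2*F + 6*F)*F)*(-4 - 2) = ((4*F)*F)*(-6) = (4*F**2)*(-6) = -24*F**2)
(9*Q((-3 - 4)**2))*19 = (9*(-24*(-3 - 4)**4))*19 = (9*(-24*((-7)**2)**2))*19 = (9*(-24*49**2))*19 = (9*(-24*2401))*19 = (9*(-57624))*19 = -518616*19 = -9853704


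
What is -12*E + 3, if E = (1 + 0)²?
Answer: -9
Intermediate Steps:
E = 1 (E = 1² = 1)
-12*E + 3 = -12*1 + 3 = -12 + 3 = -9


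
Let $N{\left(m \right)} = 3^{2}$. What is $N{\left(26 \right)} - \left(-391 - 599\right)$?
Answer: $999$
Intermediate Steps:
$N{\left(m \right)} = 9$
$N{\left(26 \right)} - \left(-391 - 599\right) = 9 - \left(-391 - 599\right) = 9 - -990 = 9 + 990 = 999$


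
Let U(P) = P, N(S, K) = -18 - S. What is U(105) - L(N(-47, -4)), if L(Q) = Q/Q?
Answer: 104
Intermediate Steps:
L(Q) = 1
U(105) - L(N(-47, -4)) = 105 - 1*1 = 105 - 1 = 104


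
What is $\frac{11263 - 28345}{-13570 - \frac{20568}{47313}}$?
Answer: $\frac{134700111}{107009663} \approx 1.2588$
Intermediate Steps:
$\frac{11263 - 28345}{-13570 - \frac{20568}{47313}} = - \frac{17082}{-13570 - \frac{6856}{15771}} = - \frac{17082}{- \frac{214019326}{15771}} = \left(-17082\right) \left(- \frac{15771}{214019326}\right) = \frac{134700111}{107009663}$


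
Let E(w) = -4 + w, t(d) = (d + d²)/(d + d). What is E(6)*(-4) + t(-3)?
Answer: -9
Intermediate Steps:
t(d) = (d + d²)/(2*d) (t(d) = (d + d²)/((2*d)) = (d + d²)*(1/(2*d)) = (d + d²)/(2*d))
E(6)*(-4) + t(-3) = (-4 + 6)*(-4) + (½ + (½)*(-3)) = 2*(-4) + (½ - 3/2) = -8 - 1 = -9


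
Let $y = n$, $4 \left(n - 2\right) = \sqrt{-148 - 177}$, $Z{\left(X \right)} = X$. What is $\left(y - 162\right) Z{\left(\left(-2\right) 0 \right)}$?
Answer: $0$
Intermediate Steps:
$n = 2 + \frac{5 i \sqrt{13}}{4}$ ($n = 2 + \frac{\sqrt{-148 - 177}}{4} = 2 + \frac{\sqrt{-325}}{4} = 2 + \frac{5 i \sqrt{13}}{4} \approx 2.0 + 4.5069 i$)
$y = 2 + \frac{5 i \sqrt{13}}{4} \approx 2.0 + 4.5069 i$
$\left(y - 162\right) Z{\left(\left(-2\right) 0 \right)} = \left(\left(2 + \frac{5 i \sqrt{13}}{4}\right) - 162\right) \left(\left(-2\right) 0\right) = \left(\left(2 + \frac{5 i \sqrt{13}}{4}\right) - 162\right) 0 = \left(-160 + \frac{5 i \sqrt{13}}{4}\right) 0 = 0$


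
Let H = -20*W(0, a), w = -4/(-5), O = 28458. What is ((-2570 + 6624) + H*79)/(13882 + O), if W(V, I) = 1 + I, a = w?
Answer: 121/4234 ≈ 0.028578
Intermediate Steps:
w = 4/5 (w = -4*(-1/5) = 4/5 ≈ 0.80000)
a = 4/5 ≈ 0.80000
H = -36 (H = -20*(1 + 4/5) = -20*9/5 = -36)
((-2570 + 6624) + H*79)/(13882 + O) = ((-2570 + 6624) - 36*79)/(13882 + 28458) = (4054 - 2844)/42340 = 1210*(1/42340) = 121/4234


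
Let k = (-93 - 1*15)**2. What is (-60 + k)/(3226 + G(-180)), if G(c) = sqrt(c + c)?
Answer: 9358626/2601859 - 17406*I*sqrt(10)/2601859 ≈ 3.5969 - 0.021155*I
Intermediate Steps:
G(c) = sqrt(2)*sqrt(c) (G(c) = sqrt(2*c) = sqrt(2)*sqrt(c))
k = 11664 (k = (-93 - 15)**2 = (-108)**2 = 11664)
(-60 + k)/(3226 + G(-180)) = (-60 + 11664)/(3226 + sqrt(2)*sqrt(-180)) = 11604/(3226 + sqrt(2)*(6*I*sqrt(5))) = 11604/(3226 + 6*I*sqrt(10))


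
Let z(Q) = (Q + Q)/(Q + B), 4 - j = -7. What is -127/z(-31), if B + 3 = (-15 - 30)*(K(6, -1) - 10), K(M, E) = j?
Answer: -10033/62 ≈ -161.82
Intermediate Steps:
j = 11 (j = 4 - 1*(-7) = 4 + 7 = 11)
K(M, E) = 11
B = -48 (B = -3 + (-15 - 30)*(11 - 10) = -3 - 45*1 = -3 - 45 = -48)
z(Q) = 2*Q/(-48 + Q) (z(Q) = (Q + Q)/(Q - 48) = (2*Q)/(-48 + Q) = 2*Q/(-48 + Q))
-127/z(-31) = -127/(2*(-31)/(-48 - 31)) = -127/(2*(-31)/(-79)) = -127/(2*(-31)*(-1/79)) = -127/62/79 = -127*79/62 = -10033/62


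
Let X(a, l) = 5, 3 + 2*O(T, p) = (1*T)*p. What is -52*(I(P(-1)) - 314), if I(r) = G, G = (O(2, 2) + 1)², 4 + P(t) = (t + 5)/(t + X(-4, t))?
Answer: 16211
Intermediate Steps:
O(T, p) = -3/2 + T*p/2 (O(T, p) = -3/2 + ((1*T)*p)/2 = -3/2 + (T*p)/2 = -3/2 + T*p/2)
P(t) = -3 (P(t) = -4 + (t + 5)/(t + 5) = -4 + (5 + t)/(5 + t) = -4 + 1 = -3)
G = 9/4 (G = ((-3/2 + (½)*2*2) + 1)² = ((-3/2 + 2) + 1)² = (½ + 1)² = (3/2)² = 9/4 ≈ 2.2500)
I(r) = 9/4
-52*(I(P(-1)) - 314) = -52*(9/4 - 314) = -52*(-1247/4) = 16211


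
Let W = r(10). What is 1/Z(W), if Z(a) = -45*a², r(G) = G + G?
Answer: -1/18000 ≈ -5.5556e-5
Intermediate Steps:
r(G) = 2*G
W = 20 (W = 2*10 = 20)
1/Z(W) = 1/(-45*20²) = 1/(-45*400) = 1/(-18000) = -1/18000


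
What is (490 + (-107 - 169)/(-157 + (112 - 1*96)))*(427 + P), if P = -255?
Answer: 3976984/47 ≈ 84617.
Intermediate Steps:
(490 + (-107 - 169)/(-157 + (112 - 1*96)))*(427 + P) = (490 + (-107 - 169)/(-157 + (112 - 1*96)))*(427 - 255) = (490 - 276/(-157 + (112 - 96)))*172 = (490 - 276/(-157 + 16))*172 = (490 - 276/(-141))*172 = (490 - 276*(-1/141))*172 = (490 + 92/47)*172 = (23122/47)*172 = 3976984/47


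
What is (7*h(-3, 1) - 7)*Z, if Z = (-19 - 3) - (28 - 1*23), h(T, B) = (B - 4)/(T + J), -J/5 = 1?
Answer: 945/8 ≈ 118.13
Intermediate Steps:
J = -5 (J = -5*1 = -5)
h(T, B) = (-4 + B)/(-5 + T) (h(T, B) = (B - 4)/(T - 5) = (-4 + B)/(-5 + T))
Z = -27 (Z = -22 - (28 - 23) = -22 - 1*5 = -22 - 5 = -27)
(7*h(-3, 1) - 7)*Z = (7*((-4 + 1)/(-5 - 3)) - 7)*(-27) = (7*(-3/(-8)) - 7)*(-27) = (7*(-⅛*(-3)) - 7)*(-27) = (7*(3/8) - 7)*(-27) = (21/8 - 7)*(-27) = -35/8*(-27) = 945/8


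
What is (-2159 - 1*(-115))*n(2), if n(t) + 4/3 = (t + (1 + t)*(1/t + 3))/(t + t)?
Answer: -21973/6 ≈ -3662.2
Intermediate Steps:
n(t) = -4/3 + (t + (1 + t)*(3 + 1/t))/(2*t) (n(t) = -4/3 + (t + (1 + t)*(1/t + 3))/(t + t) = -4/3 + (t + (1 + t)*(3 + 1/t))/((2*t)) = -4/3 + (t + (1 + t)*(3 + 1/t))*(1/(2*t)) = -4/3 + (t + (1 + t)*(3 + 1/t))/(2*t))
(-2159 - 1*(-115))*n(2) = (-2159 - 1*(-115))*(⅔ + (½)/2² + 2/2) = (-2159 + 115)*(⅔ + (½)*(¼) + 2*(½)) = -2044*(⅔ + ⅛ + 1) = -2044*43/24 = -21973/6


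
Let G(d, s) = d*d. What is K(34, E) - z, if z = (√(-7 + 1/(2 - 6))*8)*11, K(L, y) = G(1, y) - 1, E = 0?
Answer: -44*I*√29 ≈ -236.95*I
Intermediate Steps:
G(d, s) = d²
K(L, y) = 0 (K(L, y) = 1² - 1 = 1 - 1 = 0)
z = 44*I*√29 (z = (√(-7 + 1/(-4))*8)*11 = (√(-7 - ¼)*8)*11 = (√(-29/4)*8)*11 = ((I*√29/2)*8)*11 = (4*I*√29)*11 = 44*I*√29 ≈ 236.95*I)
K(34, E) - z = 0 - 44*I*√29 = -44*I*√29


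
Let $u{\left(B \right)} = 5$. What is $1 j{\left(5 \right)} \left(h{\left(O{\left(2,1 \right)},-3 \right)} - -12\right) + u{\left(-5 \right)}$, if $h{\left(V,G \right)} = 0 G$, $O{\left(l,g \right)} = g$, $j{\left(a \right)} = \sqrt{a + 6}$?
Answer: $5 + 12 \sqrt{11} \approx 44.799$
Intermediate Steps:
$j{\left(a \right)} = \sqrt{6 + a}$
$h{\left(V,G \right)} = 0$
$1 j{\left(5 \right)} \left(h{\left(O{\left(2,1 \right)},-3 \right)} - -12\right) + u{\left(-5 \right)} = 1 \sqrt{6 + 5} \left(0 - -12\right) + 5 = 1 \sqrt{11} \left(0 + 12\right) + 5 = \sqrt{11} \cdot 12 + 5 = 12 \sqrt{11} + 5 = 5 + 12 \sqrt{11}$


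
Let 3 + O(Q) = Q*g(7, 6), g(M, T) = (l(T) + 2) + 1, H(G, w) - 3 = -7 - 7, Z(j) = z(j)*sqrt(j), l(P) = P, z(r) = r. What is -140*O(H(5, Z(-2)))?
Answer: 14280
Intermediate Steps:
Z(j) = j**(3/2) (Z(j) = j*sqrt(j) = j**(3/2))
H(G, w) = -11 (H(G, w) = 3 + (-7 - 7) = 3 - 14 = -11)
g(M, T) = 3 + T (g(M, T) = (T + 2) + 1 = (2 + T) + 1 = 3 + T)
O(Q) = -3 + 9*Q (O(Q) = -3 + Q*(3 + 6) = -3 + Q*9 = -3 + 9*Q)
-140*O(H(5, Z(-2))) = -140*(-3 + 9*(-11)) = -140*(-3 - 99) = -140*(-102) = 14280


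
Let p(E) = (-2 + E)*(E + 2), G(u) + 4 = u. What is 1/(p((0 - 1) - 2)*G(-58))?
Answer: -1/310 ≈ -0.0032258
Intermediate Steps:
G(u) = -4 + u
p(E) = (-2 + E)*(2 + E)
1/(p((0 - 1) - 2)*G(-58)) = 1/((-4 + ((0 - 1) - 2)²)*(-4 - 58)) = 1/((-4 + (-1 - 2)²)*(-62)) = 1/((-4 + (-3)²)*(-62)) = 1/((-4 + 9)*(-62)) = 1/(5*(-62)) = 1/(-310) = -1/310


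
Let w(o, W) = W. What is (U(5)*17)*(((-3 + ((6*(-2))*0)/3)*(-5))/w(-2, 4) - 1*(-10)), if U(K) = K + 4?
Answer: 8415/4 ≈ 2103.8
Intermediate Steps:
U(K) = 4 + K
(U(5)*17)*(((-3 + ((6*(-2))*0)/3)*(-5))/w(-2, 4) - 1*(-10)) = ((4 + 5)*17)*(((-3 + ((6*(-2))*0)/3)*(-5))/4 - 1*(-10)) = (9*17)*(((-3 - 12*0*(1/3))*(-5))*(1/4) + 10) = 153*(((-3 + 0*(1/3))*(-5))*(1/4) + 10) = 153*(((-3 + 0)*(-5))*(1/4) + 10) = 153*(-3*(-5)*(1/4) + 10) = 153*(15*(1/4) + 10) = 153*(15/4 + 10) = 153*(55/4) = 8415/4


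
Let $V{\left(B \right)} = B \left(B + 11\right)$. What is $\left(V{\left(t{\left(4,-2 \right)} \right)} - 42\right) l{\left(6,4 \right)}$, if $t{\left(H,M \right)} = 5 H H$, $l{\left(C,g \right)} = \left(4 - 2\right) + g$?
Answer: $43428$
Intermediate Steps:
$l{\left(C,g \right)} = 2 + g$
$t{\left(H,M \right)} = 5 H^{2}$
$V{\left(B \right)} = B \left(11 + B\right)$
$\left(V{\left(t{\left(4,-2 \right)} \right)} - 42\right) l{\left(6,4 \right)} = \left(5 \cdot 4^{2} \left(11 + 5 \cdot 4^{2}\right) - 42\right) \left(2 + 4\right) = \left(5 \cdot 16 \left(11 + 5 \cdot 16\right) - 42\right) 6 = \left(80 \left(11 + 80\right) - 42\right) 6 = \left(80 \cdot 91 - 42\right) 6 = \left(7280 - 42\right) 6 = 7238 \cdot 6 = 43428$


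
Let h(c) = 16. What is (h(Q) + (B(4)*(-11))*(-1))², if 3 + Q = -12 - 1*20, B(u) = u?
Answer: 3600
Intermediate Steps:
Q = -35 (Q = -3 + (-12 - 1*20) = -3 + (-12 - 20) = -3 - 32 = -35)
(h(Q) + (B(4)*(-11))*(-1))² = (16 + (4*(-11))*(-1))² = (16 - 44*(-1))² = (16 + 44)² = 60² = 3600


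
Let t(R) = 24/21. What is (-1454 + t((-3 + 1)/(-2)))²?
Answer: 103428900/49 ≈ 2.1108e+6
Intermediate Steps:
t(R) = 8/7 (t(R) = 24*(1/21) = 8/7)
(-1454 + t((-3 + 1)/(-2)))² = (-1454 + 8/7)² = (-10170/7)² = 103428900/49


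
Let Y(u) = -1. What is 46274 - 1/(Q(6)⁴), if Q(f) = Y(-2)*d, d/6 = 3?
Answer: 4857659423/104976 ≈ 46274.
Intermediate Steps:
d = 18 (d = 6*3 = 18)
Q(f) = -18 (Q(f) = -1*18 = -18)
46274 - 1/(Q(6)⁴) = 46274 - 1/((-18)⁴) = 46274 - 1/104976 = 4857659423/104976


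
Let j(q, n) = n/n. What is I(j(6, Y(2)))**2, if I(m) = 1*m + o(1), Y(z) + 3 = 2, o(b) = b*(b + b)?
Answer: 9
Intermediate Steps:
o(b) = 2*b**2 (o(b) = b*(2*b) = 2*b**2)
Y(z) = -1 (Y(z) = -3 + 2 = -1)
j(q, n) = 1
I(m) = 2 + m (I(m) = 1*m + 2*1**2 = m + 2*1 = m + 2 = 2 + m)
I(j(6, Y(2)))**2 = (2 + 1)**2 = 3**2 = 9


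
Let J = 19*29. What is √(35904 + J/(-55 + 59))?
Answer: √144167/2 ≈ 189.85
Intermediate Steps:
J = 551
√(35904 + J/(-55 + 59)) = √(35904 + 551/(-55 + 59)) = √(35904 + 551/4) = √(144167/4) = √144167/2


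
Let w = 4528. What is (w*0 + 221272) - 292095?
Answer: -70823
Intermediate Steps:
(w*0 + 221272) - 292095 = (4528*0 + 221272) - 292095 = (0 + 221272) - 292095 = 221272 - 292095 = -70823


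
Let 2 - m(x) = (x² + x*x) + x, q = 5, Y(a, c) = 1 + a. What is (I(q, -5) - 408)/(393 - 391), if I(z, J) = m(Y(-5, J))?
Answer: -217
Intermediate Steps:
m(x) = 2 - x - 2*x² (m(x) = 2 - ((x² + x*x) + x) = 2 - ((x² + x²) + x) = 2 - (2*x² + x) = 2 - (x + 2*x²) = 2 + (-x - 2*x²) = 2 - x - 2*x²)
I(z, J) = -26 (I(z, J) = 2 - (1 - 5) - 2*(1 - 5)² = 2 - 1*(-4) - 2*(-4)² = 2 + 4 - 2*16 = 2 + 4 - 32 = -26)
(I(q, -5) - 408)/(393 - 391) = (-26 - 408)/(393 - 391) = -434/2 = -434*½ = -217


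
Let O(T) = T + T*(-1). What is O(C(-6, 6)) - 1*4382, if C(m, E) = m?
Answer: -4382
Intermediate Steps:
O(T) = 0 (O(T) = T - T = 0)
O(C(-6, 6)) - 1*4382 = 0 - 1*4382 = 0 - 4382 = -4382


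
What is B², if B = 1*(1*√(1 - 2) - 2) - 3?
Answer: (5 - I)² ≈ 24.0 - 10.0*I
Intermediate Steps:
B = -5 + I (B = 1*(1*√(-1) - 2) - 3 = 1*(1*I - 2) - 3 = 1*(I - 2) - 3 = 1*(-2 + I) - 3 = (-2 + I) - 3 = -5 + I ≈ -5.0 + 1.0*I)
B² = (-5 + I)²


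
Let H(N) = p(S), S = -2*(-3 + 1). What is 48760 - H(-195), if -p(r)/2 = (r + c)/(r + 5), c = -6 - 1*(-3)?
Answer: 438842/9 ≈ 48760.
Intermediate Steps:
c = -3 (c = -6 + 3 = -3)
S = 4 (S = -2*(-2) = 4)
p(r) = -2*(-3 + r)/(5 + r) (p(r) = -2*(r - 3)/(r + 5) = -2*(-3 + r)/(5 + r))
H(N) = -2/9 (H(N) = 2*(3 - 1*4)/(5 + 4) = 2*(3 - 4)/9 = 2*(⅑)*(-1) = -2/9)
48760 - H(-195) = 48760 - 1*(-2/9) = 48760 + 2/9 = 438842/9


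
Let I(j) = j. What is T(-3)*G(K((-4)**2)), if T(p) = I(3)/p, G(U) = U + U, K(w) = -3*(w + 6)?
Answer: 132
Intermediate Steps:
K(w) = -18 - 3*w (K(w) = -3*(6 + w) = -18 - 3*w)
G(U) = 2*U
T(p) = 3/p
T(-3)*G(K((-4)**2)) = (3/(-3))*(2*(-18 - 3*(-4)**2)) = (3*(-1/3))*(2*(-18 - 3*16)) = -2*(-18 - 48) = -2*(-66) = -1*(-132) = 132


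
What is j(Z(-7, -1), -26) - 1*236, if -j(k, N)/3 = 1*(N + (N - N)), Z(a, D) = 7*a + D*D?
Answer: -158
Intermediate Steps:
Z(a, D) = D² + 7*a (Z(a, D) = 7*a + D² = D² + 7*a)
j(k, N) = -3*N (j(k, N) = -3*(N + (N - N)) = -3*(N + 0) = -3*N)
j(Z(-7, -1), -26) - 1*236 = -3*(-26) - 1*236 = 78 - 236 = -158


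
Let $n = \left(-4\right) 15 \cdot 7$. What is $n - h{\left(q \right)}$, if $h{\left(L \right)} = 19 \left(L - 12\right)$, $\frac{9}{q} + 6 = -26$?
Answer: $- \frac{5973}{32} \approx -186.66$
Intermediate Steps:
$q = - \frac{9}{32}$ ($q = \frac{9}{-6 - 26} = \frac{9}{-32} = 9 \left(- \frac{1}{32}\right) = - \frac{9}{32} \approx -0.28125$)
$n = -420$ ($n = \left(-60\right) 7 = -420$)
$h{\left(L \right)} = -228 + 19 L$ ($h{\left(L \right)} = 19 \left(-12 + L\right) = -228 + 19 L$)
$n - h{\left(q \right)} = -420 - \left(-228 + 19 \left(- \frac{9}{32}\right)\right) = -420 - \left(-228 - \frac{171}{32}\right) = -420 - - \frac{7467}{32} = -420 + \frac{7467}{32} = - \frac{5973}{32}$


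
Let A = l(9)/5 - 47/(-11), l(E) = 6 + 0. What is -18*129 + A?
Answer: -127409/55 ≈ -2316.5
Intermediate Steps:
l(E) = 6
A = 301/55 (A = 6/5 - 47/(-11) = 6*(⅕) - 47*(-1/11) = 6/5 + 47/11 = 301/55 ≈ 5.4727)
-18*129 + A = -18*129 + 301/55 = -2322 + 301/55 = -127409/55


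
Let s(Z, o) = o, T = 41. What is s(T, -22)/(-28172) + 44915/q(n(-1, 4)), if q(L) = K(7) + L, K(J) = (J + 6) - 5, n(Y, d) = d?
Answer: 316336411/84516 ≈ 3742.9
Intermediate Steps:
K(J) = 1 + J (K(J) = (6 + J) - 5 = 1 + J)
q(L) = 8 + L (q(L) = (1 + 7) + L = 8 + L)
s(T, -22)/(-28172) + 44915/q(n(-1, 4)) = -22/(-28172) + 44915/(8 + 4) = -22*(-1/28172) + 44915/12 = 11/14086 + 44915*(1/12) = 11/14086 + 44915/12 = 316336411/84516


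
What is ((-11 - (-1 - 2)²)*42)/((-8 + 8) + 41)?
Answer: -840/41 ≈ -20.488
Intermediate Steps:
((-11 - (-1 - 2)²)*42)/((-8 + 8) + 41) = ((-11 - 1*(-3)²)*42)/(0 + 41) = ((-11 - 1*9)*42)/41 = ((-11 - 9)*42)*(1/41) = -20*42*(1/41) = -840*1/41 = -840/41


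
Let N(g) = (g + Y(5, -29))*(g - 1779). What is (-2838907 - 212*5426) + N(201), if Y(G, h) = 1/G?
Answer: -21533563/5 ≈ -4.3067e+6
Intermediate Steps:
N(g) = (-1779 + g)*(⅕ + g) (N(g) = (g + 1/5)*(g - 1779) = (g + ⅕)*(-1779 + g) = (⅕ + g)*(-1779 + g) = (-1779 + g)*(⅕ + g))
(-2838907 - 212*5426) + N(201) = (-2838907 - 212*5426) + (-1779/5 + 201² - 8894/5*201) = (-2838907 - 1150312) + (-1779/5 + 40401 - 1787694/5) = -3989219 - 1587468/5 = -21533563/5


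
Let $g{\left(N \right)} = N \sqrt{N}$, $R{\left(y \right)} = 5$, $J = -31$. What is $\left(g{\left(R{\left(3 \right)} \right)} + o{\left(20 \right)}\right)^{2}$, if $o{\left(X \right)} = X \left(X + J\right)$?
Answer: $48525 - 2200 \sqrt{5} \approx 43606.0$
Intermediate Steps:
$o{\left(X \right)} = X \left(-31 + X\right)$ ($o{\left(X \right)} = X \left(X - 31\right) = X \left(-31 + X\right)$)
$g{\left(N \right)} = N^{\frac{3}{2}}$
$\left(g{\left(R{\left(3 \right)} \right)} + o{\left(20 \right)}\right)^{2} = \left(5^{\frac{3}{2}} + 20 \left(-31 + 20\right)\right)^{2} = \left(5 \sqrt{5} + 20 \left(-11\right)\right)^{2} = \left(5 \sqrt{5} - 220\right)^{2} = \left(-220 + 5 \sqrt{5}\right)^{2}$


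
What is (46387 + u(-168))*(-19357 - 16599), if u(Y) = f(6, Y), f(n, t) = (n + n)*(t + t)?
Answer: -1522916380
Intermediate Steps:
f(n, t) = 4*n*t (f(n, t) = (2*n)*(2*t) = 4*n*t)
u(Y) = 24*Y (u(Y) = 4*6*Y = 24*Y)
(46387 + u(-168))*(-19357 - 16599) = (46387 + 24*(-168))*(-19357 - 16599) = (46387 - 4032)*(-35956) = 42355*(-35956) = -1522916380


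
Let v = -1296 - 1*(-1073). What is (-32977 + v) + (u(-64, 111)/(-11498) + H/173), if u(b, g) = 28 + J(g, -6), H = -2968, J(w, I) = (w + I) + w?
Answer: -33037040538/994577 ≈ -33217.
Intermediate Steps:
J(w, I) = I + 2*w (J(w, I) = (I + w) + w = I + 2*w)
v = -223 (v = -1296 + 1073 = -223)
u(b, g) = 22 + 2*g (u(b, g) = 28 + (-6 + 2*g) = 22 + 2*g)
(-32977 + v) + (u(-64, 111)/(-11498) + H/173) = (-32977 - 223) + ((22 + 2*111)/(-11498) - 2968/173) = -33200 + ((22 + 222)*(-1/11498) - 2968*1/173) = -33200 + (244*(-1/11498) - 2968/173) = -33200 + (-122/5749 - 2968/173) = -33200 - 17084138/994577 = -33037040538/994577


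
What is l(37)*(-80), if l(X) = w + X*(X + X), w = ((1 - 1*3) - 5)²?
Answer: -222960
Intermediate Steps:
w = 49 (w = ((1 - 3) - 5)² = (-2 - 5)² = (-7)² = 49)
l(X) = 49 + 2*X² (l(X) = 49 + X*(X + X) = 49 + X*(2*X) = 49 + 2*X²)
l(37)*(-80) = (49 + 2*37²)*(-80) = (49 + 2*1369)*(-80) = (49 + 2738)*(-80) = 2787*(-80) = -222960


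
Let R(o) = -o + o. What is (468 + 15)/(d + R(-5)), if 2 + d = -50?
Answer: -483/52 ≈ -9.2885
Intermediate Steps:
d = -52 (d = -2 - 50 = -52)
R(o) = 0
(468 + 15)/(d + R(-5)) = (468 + 15)/(-52 + 0) = 483/(-52) = 483*(-1/52) = -483/52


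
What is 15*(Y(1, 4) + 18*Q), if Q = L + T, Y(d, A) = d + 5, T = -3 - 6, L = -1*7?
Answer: -4230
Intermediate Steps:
L = -7
T = -9
Y(d, A) = 5 + d
Q = -16 (Q = -7 - 9 = -16)
15*(Y(1, 4) + 18*Q) = 15*((5 + 1) + 18*(-16)) = 15*(6 - 288) = 15*(-282) = -4230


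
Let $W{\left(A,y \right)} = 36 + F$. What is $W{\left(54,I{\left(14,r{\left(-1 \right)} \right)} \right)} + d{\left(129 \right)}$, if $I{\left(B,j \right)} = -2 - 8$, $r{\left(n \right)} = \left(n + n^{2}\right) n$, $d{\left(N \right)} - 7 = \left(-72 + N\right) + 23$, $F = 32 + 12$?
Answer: $167$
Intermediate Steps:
$F = 44$
$d{\left(N \right)} = -42 + N$ ($d{\left(N \right)} = 7 + \left(\left(-72 + N\right) + 23\right) = 7 + \left(-49 + N\right) = -42 + N$)
$r{\left(n \right)} = n \left(n + n^{2}\right)$
$I{\left(B,j \right)} = -10$ ($I{\left(B,j \right)} = -2 - 8 = -10$)
$W{\left(A,y \right)} = 80$ ($W{\left(A,y \right)} = 36 + 44 = 80$)
$W{\left(54,I{\left(14,r{\left(-1 \right)} \right)} \right)} + d{\left(129 \right)} = 80 + \left(-42 + 129\right) = 80 + 87 = 167$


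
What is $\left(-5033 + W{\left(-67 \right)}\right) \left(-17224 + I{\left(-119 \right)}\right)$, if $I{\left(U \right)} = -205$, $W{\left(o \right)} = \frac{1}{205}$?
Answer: $\frac{17982614756}{205} \approx 8.772 \cdot 10^{7}$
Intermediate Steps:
$W{\left(o \right)} = \frac{1}{205}$
$\left(-5033 + W{\left(-67 \right)}\right) \left(-17224 + I{\left(-119 \right)}\right) = \left(-5033 + \frac{1}{205}\right) \left(-17224 - 205\right) = \left(- \frac{1031764}{205}\right) \left(-17429\right) = \frac{17982614756}{205}$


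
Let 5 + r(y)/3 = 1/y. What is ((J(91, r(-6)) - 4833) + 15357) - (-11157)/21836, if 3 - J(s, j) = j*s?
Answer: 260678407/21836 ≈ 11938.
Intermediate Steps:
r(y) = -15 + 3/y
J(s, j) = 3 - j*s
((J(91, r(-6)) - 4833) + 15357) - (-11157)/21836 = (((3 - 1*(-15 + 3/(-6))*91) - 4833) + 15357) - (-11157)/21836 = (((3 - 1*(-15 + 3*(-⅙))*91) - 4833) + 15357) - (-11157)/21836 = (((3 - 1*(-15 - ½)*91) - 4833) + 15357) - 1*(-11157/21836) = (((3 - 1*(-31/2)*91) - 4833) + 15357) + 11157/21836 = (((3 + 2821/2) - 4833) + 15357) + 11157/21836 = ((2827/2 - 4833) + 15357) + 11157/21836 = (-6839/2 + 15357) + 11157/21836 = 23875/2 + 11157/21836 = 260678407/21836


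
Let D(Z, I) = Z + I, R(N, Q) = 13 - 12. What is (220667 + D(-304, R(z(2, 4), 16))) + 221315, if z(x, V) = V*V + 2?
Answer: 441679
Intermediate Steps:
z(x, V) = 2 + V² (z(x, V) = V² + 2 = 2 + V²)
R(N, Q) = 1
D(Z, I) = I + Z
(220667 + D(-304, R(z(2, 4), 16))) + 221315 = (220667 + (1 - 304)) + 221315 = (220667 - 303) + 221315 = 220364 + 221315 = 441679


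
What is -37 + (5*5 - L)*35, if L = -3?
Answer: 943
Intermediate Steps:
-37 + (5*5 - L)*35 = -37 + (5*5 - 1*(-3))*35 = -37 + (25 + 3)*35 = -37 + 28*35 = -37 + 980 = 943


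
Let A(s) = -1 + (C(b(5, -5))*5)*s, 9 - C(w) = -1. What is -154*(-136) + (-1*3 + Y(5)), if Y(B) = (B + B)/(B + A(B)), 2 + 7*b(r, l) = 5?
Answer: 2659512/127 ≈ 20941.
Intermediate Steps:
b(r, l) = 3/7 (b(r, l) = -2/7 + (⅐)*5 = -2/7 + 5/7 = 3/7)
C(w) = 10 (C(w) = 9 - 1*(-1) = 9 + 1 = 10)
A(s) = -1 + 50*s (A(s) = -1 + (10*5)*s = -1 + 50*s)
Y(B) = 2*B/(-1 + 51*B) (Y(B) = (B + B)/(B + (-1 + 50*B)) = (2*B)/(-1 + 51*B) = 2*B/(-1 + 51*B))
-154*(-136) + (-1*3 + Y(5)) = -154*(-136) + (-1*3 + 2*5/(-1 + 51*5)) = 20944 + (-3 + 2*5/(-1 + 255)) = 20944 + (-3 + 2*5/254) = 20944 + (-3 + 2*5*(1/254)) = 20944 + (-3 + 5/127) = 20944 - 376/127 = 2659512/127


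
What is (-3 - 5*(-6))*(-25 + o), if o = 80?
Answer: 1485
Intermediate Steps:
(-3 - 5*(-6))*(-25 + o) = (-3 - 5*(-6))*(-25 + 80) = (-3 + 30)*55 = 27*55 = 1485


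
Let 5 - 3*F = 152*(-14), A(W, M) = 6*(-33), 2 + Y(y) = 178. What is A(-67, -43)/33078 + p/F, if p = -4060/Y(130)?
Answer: -6628067/172468692 ≈ -0.038431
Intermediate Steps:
Y(y) = 176 (Y(y) = -2 + 178 = 176)
A(W, M) = -198
F = 711 (F = 5/3 - 152*(-14)/3 = 5/3 - 1/3*(-2128) = 5/3 + 2128/3 = 711)
p = -1015/44 (p = -4060/176 = -4060*1/176 = -1015/44 ≈ -23.068)
A(-67, -43)/33078 + p/F = -198/33078 - 1015/44/711 = -198*1/33078 - 1015/44*1/711 = -33/5513 - 1015/31284 = -6628067/172468692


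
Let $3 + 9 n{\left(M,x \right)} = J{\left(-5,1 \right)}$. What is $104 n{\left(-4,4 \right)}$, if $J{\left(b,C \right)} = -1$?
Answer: $- \frac{416}{9} \approx -46.222$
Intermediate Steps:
$n{\left(M,x \right)} = - \frac{4}{9}$ ($n{\left(M,x \right)} = - \frac{1}{3} + \frac{1}{9} \left(-1\right) = - \frac{1}{3} - \frac{1}{9} = - \frac{4}{9}$)
$104 n{\left(-4,4 \right)} = 104 \left(- \frac{4}{9}\right) = - \frac{416}{9}$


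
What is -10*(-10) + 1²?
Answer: 101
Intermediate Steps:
-10*(-10) + 1² = 100 + 1 = 101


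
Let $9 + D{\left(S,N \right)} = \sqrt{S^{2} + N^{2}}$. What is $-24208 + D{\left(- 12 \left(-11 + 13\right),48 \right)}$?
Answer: $-24217 + 24 \sqrt{5} \approx -24163.0$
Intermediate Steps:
$D{\left(S,N \right)} = -9 + \sqrt{N^{2} + S^{2}}$ ($D{\left(S,N \right)} = -9 + \sqrt{S^{2} + N^{2}} = -9 + \sqrt{N^{2} + S^{2}}$)
$-24208 + D{\left(- 12 \left(-11 + 13\right),48 \right)} = -24208 - \left(9 - \sqrt{48^{2} + \left(- 12 \left(-11 + 13\right)\right)^{2}}\right) = -24208 - \left(9 - \sqrt{2304 + \left(\left(-12\right) 2\right)^{2}}\right) = -24208 - \left(9 - \sqrt{2304 + \left(-24\right)^{2}}\right) = -24208 - \left(9 - \sqrt{2304 + 576}\right) = -24208 - \left(9 - \sqrt{2880}\right) = -24208 - \left(9 - 24 \sqrt{5}\right) = -24217 + 24 \sqrt{5}$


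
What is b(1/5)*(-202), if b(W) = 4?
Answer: -808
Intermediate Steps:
b(1/5)*(-202) = 4*(-202) = -808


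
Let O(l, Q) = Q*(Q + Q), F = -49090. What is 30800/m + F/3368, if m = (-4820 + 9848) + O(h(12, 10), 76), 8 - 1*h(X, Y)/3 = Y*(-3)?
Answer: -17754445/1396036 ≈ -12.718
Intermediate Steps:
h(X, Y) = 24 + 9*Y (h(X, Y) = 24 - 3*Y*(-3) = 24 - (-9)*Y = 24 + 9*Y)
O(l, Q) = 2*Q² (O(l, Q) = Q*(2*Q) = 2*Q²)
m = 16580 (m = (-4820 + 9848) + 2*76² = 5028 + 2*5776 = 5028 + 11552 = 16580)
30800/m + F/3368 = 30800/16580 - 49090/3368 = 30800*(1/16580) - 49090*1/3368 = 1540/829 - 24545/1684 = -17754445/1396036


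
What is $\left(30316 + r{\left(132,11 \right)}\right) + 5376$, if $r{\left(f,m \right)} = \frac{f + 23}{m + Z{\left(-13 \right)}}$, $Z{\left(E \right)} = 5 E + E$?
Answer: $\frac{2391209}{67} \approx 35690.0$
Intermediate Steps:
$Z{\left(E \right)} = 6 E$
$r{\left(f,m \right)} = \frac{23 + f}{-78 + m}$ ($r{\left(f,m \right)} = \frac{f + 23}{m + 6 \left(-13\right)} = \frac{23 + f}{m - 78} = \frac{23 + f}{-78 + m}$)
$\left(30316 + r{\left(132,11 \right)}\right) + 5376 = \left(30316 + \frac{23 + 132}{-78 + 11}\right) + 5376 = \left(30316 + \frac{1}{-67} \cdot 155\right) + 5376 = \left(30316 - \frac{155}{67}\right) + 5376 = \frac{2031017}{67} + 5376 = \frac{2391209}{67}$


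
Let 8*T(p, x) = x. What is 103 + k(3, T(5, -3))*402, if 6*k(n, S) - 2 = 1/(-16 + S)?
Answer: 30511/131 ≈ 232.91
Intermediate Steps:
T(p, x) = x/8
k(n, S) = 1/3 + 1/(6*(-16 + S))
103 + k(3, T(5, -3))*402 = 103 + ((-31 + 2*((1/8)*(-3)))/(6*(-16 + (1/8)*(-3))))*402 = 103 + ((-31 + 2*(-3/8))/(6*(-16 - 3/8)))*402 = 103 + ((-31 - 3/4)/(6*(-131/8)))*402 = 103 + ((1/6)*(-8/131)*(-127/4))*402 = 103 + (127/393)*402 = 103 + 17018/131 = 30511/131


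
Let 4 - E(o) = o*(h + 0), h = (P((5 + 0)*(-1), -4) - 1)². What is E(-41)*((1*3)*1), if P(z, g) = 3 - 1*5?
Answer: 1119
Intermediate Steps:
P(z, g) = -2 (P(z, g) = 3 - 5 = -2)
h = 9 (h = (-2 - 1)² = (-3)² = 9)
E(o) = 4 - 9*o (E(o) = 4 - o*(9 + 0) = 4 - o*9 = 4 - 9*o)
E(-41)*((1*3)*1) = (4 - 9*(-41))*((1*3)*1) = (4 + 369)*(3*1) = 373*3 = 1119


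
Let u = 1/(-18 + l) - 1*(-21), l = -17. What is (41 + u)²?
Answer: 4704561/1225 ≈ 3840.5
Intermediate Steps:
u = 734/35 (u = 1/(-18 - 17) - 1*(-21) = 1/(-35) + 21 = -1/35 + 21 = 734/35 ≈ 20.971)
(41 + u)² = (41 + 734/35)² = (2169/35)² = 4704561/1225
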